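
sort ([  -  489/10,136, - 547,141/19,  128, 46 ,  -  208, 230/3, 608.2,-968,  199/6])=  [-968, - 547, -208, - 489/10,  141/19,199/6,  46, 230/3, 128,  136 , 608.2]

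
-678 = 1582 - 2260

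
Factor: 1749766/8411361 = 2^1*3^( - 1)*7^ (-1)*269^(  -  1)*359^1*1489^( - 1)*2437^1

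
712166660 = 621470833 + 90695827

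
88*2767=243496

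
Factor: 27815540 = 2^2*5^1*47^1*127^1 * 233^1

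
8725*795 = 6936375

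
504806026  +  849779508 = 1354585534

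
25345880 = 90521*280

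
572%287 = 285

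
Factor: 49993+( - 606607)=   -  2^1 * 3^2*17^2*107^1 = - 556614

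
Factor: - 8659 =  -  7^1*1237^1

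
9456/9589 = 9456/9589 = 0.99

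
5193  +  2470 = 7663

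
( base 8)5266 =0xAB6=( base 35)28c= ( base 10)2742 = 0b101010110110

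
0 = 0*6301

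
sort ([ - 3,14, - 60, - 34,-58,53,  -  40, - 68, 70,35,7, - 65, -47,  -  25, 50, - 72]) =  [ - 72, - 68, - 65, - 60, - 58, - 47, -40,  -  34,  -  25, -3, 7,14, 35, 50, 53,70 ]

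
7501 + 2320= 9821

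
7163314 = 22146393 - 14983079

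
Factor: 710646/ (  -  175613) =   -  2^1* 3^1*83^1*151^( - 1 )*1163^( - 1)*1427^1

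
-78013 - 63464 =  -141477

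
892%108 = 28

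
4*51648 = 206592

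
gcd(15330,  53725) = 35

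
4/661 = 4/661 = 0.01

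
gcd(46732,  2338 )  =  14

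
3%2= 1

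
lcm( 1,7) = 7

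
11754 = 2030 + 9724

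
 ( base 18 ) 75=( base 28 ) 4J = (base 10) 131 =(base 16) 83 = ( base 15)8b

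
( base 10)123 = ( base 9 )146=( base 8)173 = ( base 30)43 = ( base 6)323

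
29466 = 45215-15749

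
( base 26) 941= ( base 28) 7P1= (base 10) 6189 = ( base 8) 14055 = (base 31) 6DK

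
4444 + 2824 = 7268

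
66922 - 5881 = 61041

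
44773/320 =44773/320 =139.92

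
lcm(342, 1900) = 17100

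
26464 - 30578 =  - 4114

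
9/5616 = 1/624 = 0.00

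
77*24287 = 1870099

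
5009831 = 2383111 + 2626720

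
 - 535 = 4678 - 5213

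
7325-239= 7086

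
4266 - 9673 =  -5407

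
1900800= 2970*640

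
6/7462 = 3/3731 = 0.00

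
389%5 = 4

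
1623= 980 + 643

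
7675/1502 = 5 + 165/1502 = 5.11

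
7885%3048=1789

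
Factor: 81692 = 2^2 *13^1*1571^1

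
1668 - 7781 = -6113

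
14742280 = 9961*1480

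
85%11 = 8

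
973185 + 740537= 1713722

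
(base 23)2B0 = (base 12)913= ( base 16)51f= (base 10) 1311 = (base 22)2fd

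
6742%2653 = 1436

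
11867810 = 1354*8765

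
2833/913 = 3+94/913 =3.10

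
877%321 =235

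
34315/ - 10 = -6863/2 = - 3431.50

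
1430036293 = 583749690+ 846286603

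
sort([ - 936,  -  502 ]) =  [-936,-502] 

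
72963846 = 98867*738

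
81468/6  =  13578 = 13578.00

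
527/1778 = 527/1778 = 0.30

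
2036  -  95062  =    -  93026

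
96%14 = 12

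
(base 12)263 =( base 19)102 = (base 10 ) 363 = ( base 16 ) 16b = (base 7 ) 1026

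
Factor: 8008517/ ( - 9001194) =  - 2^ ( - 1)*3^( - 1)*11^1* 17^( - 2)*29^( - 1)*179^ (  -  1)*728047^1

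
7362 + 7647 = 15009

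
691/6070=691/6070 = 0.11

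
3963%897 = 375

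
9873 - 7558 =2315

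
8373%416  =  53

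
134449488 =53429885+81019603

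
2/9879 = 2/9879 = 0.00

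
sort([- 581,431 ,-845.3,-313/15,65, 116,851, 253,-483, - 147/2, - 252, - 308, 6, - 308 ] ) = [-845.3,  -  581, - 483,  -  308, - 308, - 252, - 147/2, -313/15, 6, 65, 116,253, 431,851 ] 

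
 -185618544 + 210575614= 24957070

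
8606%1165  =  451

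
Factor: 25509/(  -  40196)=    - 2^ ( - 2 )*3^1 * 11^1*13^(  -  1) = - 33/52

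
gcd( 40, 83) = 1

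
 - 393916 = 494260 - 888176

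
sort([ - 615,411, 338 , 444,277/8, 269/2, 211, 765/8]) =[  -  615,277/8,765/8,269/2,211,338,411, 444]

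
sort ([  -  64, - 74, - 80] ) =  [ - 80,-74,  -  64] 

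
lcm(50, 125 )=250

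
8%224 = 8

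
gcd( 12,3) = 3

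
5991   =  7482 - 1491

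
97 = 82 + 15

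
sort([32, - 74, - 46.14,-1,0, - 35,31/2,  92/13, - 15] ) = [ - 74, - 46.14, -35, - 15, - 1,0, 92/13,31/2,32]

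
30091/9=30091/9 =3343.44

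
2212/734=3 + 5/367 = 3.01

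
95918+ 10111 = 106029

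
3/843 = 1/281= 0.00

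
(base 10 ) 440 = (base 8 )670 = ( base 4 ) 12320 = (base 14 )236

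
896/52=224/13 =17.23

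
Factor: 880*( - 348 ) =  - 306240 = - 2^6*3^1 *5^1 * 11^1*29^1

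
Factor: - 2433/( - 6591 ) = 811/2197=13^( - 3 ) * 811^1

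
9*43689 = 393201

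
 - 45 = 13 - 58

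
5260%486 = 400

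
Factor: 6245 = 5^1*1249^1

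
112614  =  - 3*(-37538 )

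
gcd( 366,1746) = 6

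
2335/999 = 2 + 337/999 = 2.34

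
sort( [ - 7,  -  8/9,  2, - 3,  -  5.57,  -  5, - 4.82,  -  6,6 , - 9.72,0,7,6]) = [-9.72,  -  7, - 6,-5.57,  -  5,  -  4.82, -3, - 8/9, 0,2,6,6,7 ] 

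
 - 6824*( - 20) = 136480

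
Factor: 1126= 2^1*563^1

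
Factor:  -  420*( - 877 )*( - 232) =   -  85454880 = -2^5*3^1*5^1*7^1*29^1*877^1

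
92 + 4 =96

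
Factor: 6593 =19^1 * 347^1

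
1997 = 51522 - 49525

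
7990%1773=898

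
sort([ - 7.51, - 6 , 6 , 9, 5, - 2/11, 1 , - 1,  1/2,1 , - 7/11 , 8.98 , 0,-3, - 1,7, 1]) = [ - 7.51, - 6 , - 3, - 1, - 1,-7/11 , - 2/11,0,1/2, 1, 1 , 1, 5,  6 , 7,8.98,9]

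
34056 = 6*5676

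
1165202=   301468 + 863734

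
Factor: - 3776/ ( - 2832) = 2^2*3^ ( - 1 ) = 4/3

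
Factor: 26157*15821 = 413829897 = 3^1*13^1*1217^1 * 8719^1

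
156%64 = 28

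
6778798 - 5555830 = 1222968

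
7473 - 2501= 4972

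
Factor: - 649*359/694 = - 2^( - 1)*11^1*59^1*347^( - 1)*359^1=-  232991/694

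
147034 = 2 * 73517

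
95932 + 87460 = 183392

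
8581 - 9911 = -1330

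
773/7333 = 773/7333 = 0.11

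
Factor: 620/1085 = 2^2 * 7^( - 1) = 4/7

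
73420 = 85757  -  12337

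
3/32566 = 3/32566 = 0.00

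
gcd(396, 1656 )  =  36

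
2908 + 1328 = 4236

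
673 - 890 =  - 217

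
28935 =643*45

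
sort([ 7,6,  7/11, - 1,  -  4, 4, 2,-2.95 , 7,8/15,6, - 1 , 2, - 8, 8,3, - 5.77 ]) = [ - 8, - 5.77, - 4, - 2.95,  -  1, - 1,8/15,7/11,2,2,  3, 4,6,6,7,  7,8]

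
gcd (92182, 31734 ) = 2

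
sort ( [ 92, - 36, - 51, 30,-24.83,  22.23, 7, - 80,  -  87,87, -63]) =[ - 87, - 80, - 63, - 51,-36, -24.83,7,22.23,30,87,92 ] 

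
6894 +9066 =15960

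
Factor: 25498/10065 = 38/15 = 2^1 *3^( - 1)*5^( - 1)*19^1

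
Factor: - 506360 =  - 2^3*5^1 * 12659^1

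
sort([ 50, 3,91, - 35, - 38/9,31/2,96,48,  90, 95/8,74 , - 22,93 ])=[ - 35,-22, - 38/9, 3, 95/8,31/2, 48, 50 , 74,90, 91, 93,96]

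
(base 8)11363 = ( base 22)a0b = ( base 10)4851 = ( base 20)c2b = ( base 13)2292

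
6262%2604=1054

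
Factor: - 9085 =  -5^1*23^1 * 79^1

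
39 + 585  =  624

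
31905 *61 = 1946205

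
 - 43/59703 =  - 43/59703 = -0.00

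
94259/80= 1178 + 19/80 = 1178.24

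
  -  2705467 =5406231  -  8111698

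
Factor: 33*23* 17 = 3^1*11^1*17^1*23^1 = 12903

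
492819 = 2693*183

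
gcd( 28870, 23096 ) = 5774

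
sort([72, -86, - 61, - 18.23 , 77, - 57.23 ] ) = [ - 86, - 61, - 57.23, - 18.23,72,77 ]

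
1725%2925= 1725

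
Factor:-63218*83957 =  - 2^1*59^1*73^1*433^1*1423^1= - 5307593626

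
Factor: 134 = 2^1*67^1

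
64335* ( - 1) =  - 64335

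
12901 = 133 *97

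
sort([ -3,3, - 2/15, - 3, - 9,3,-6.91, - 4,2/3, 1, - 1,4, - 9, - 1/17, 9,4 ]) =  [ - 9, - 9, - 6.91, - 4,-3,-3, - 1, -2/15, - 1/17,2/3, 1,3,3,4 , 4,9]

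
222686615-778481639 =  - 555795024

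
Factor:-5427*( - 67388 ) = 2^2*3^4*17^1*67^1*991^1= 365714676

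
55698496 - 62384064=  - 6685568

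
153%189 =153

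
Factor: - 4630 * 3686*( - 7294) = 2^3*5^1*7^1 * 19^1 * 97^1*463^1 * 521^1 = 124480716920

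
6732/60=112 + 1/5 = 112.20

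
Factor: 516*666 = 343656 = 2^3*3^3*37^1*43^1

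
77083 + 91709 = 168792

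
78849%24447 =5508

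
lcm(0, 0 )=0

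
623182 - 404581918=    - 403958736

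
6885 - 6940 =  - 55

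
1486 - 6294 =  - 4808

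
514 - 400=114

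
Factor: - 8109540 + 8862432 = 752892 = 2^2*3^1* 7^1*8963^1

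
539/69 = 539/69  =  7.81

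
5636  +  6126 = 11762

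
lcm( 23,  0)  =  0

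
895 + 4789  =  5684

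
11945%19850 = 11945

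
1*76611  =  76611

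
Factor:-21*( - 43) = 3^1*7^1*43^1 = 903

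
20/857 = 20/857 = 0.02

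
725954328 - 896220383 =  - 170266055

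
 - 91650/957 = - 96+74/319 = -95.77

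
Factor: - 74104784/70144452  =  -2^2*3^( - 2) * 7^(-1 )*13^1 * 7523^( - 1)*9629^1 = - 500708/473949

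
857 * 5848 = 5011736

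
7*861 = 6027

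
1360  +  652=2012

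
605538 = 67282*9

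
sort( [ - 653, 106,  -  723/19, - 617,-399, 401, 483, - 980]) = [ - 980, - 653, - 617, - 399, - 723/19,106, 401, 483]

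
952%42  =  28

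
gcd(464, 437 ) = 1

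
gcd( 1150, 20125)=575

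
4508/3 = 1502 + 2/3 = 1502.67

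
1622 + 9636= 11258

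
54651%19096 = 16459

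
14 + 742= 756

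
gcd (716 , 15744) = 4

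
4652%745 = 182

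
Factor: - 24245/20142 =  - 65/54 = - 2^( - 1)*3^(- 3)*5^1*13^1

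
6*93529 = 561174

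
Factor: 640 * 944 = 604160 = 2^11*5^1 * 59^1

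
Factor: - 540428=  - 2^2*7^1*19301^1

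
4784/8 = 598 = 598.00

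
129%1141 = 129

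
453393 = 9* 50377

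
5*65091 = 325455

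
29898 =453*66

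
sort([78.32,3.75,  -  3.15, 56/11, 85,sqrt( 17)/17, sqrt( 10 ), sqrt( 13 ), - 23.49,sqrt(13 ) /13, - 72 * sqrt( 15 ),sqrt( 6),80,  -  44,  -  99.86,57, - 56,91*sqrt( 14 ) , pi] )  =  [ - 72*sqrt(15), - 99.86, - 56, - 44,- 23.49, - 3.15, sqrt( 17 )/17,sqrt( 13)/13 , sqrt( 6),pi,sqrt( 10),sqrt( 13 ), 3.75,56/11, 57,78.32,80,85, 91*sqrt( 14 ) ] 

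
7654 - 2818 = 4836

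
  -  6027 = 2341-8368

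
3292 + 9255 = 12547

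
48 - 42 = 6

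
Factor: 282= 2^1*3^1 * 47^1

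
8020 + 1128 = 9148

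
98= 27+71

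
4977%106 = 101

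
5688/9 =632 = 632.00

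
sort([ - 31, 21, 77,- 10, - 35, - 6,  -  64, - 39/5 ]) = [ - 64, - 35, - 31,-10, - 39/5,-6, 21,77 ] 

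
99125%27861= 15542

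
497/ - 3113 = - 497/3113 = -0.16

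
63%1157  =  63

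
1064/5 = 212+4/5 = 212.80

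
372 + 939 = 1311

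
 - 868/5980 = -217/1495 = - 0.15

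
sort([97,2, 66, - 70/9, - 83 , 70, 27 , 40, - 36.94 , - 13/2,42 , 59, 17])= [ - 83, - 36.94, -70/9, - 13/2, 2,17,27,40,42, 59,66, 70, 97 ]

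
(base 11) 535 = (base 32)K3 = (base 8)1203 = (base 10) 643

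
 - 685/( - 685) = 1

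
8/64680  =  1/8085 = 0.00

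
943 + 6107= 7050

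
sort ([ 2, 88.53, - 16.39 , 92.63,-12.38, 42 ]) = [ - 16.39,-12.38,2,42, 88.53, 92.63] 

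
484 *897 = 434148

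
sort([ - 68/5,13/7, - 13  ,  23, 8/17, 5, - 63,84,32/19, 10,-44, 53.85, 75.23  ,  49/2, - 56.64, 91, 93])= [ - 63, - 56.64, - 44, - 68/5 , - 13,8/17,  32/19,  13/7,5,10,  23,49/2,  53.85,75.23,84, 91,93 ]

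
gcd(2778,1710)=6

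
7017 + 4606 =11623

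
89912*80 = 7192960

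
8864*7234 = 64122176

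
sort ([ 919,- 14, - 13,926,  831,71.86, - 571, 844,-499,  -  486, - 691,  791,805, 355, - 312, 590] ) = [-691,-571 , - 499,-486 , - 312,  -  14, - 13, 71.86,355 , 590, 791, 805, 831, 844,919, 926] 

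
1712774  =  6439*266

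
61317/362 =169 + 139/362 =169.38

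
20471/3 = 20471/3 = 6823.67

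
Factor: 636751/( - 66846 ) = -743/78= -  2^ ( - 1) * 3^( - 1 )*13^(-1 )*743^1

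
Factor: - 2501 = -41^1* 61^1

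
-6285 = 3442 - 9727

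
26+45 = 71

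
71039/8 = 8879 + 7/8 = 8879.88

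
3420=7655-4235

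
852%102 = 36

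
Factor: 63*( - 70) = -2^1*3^2*5^1*7^2 = - 4410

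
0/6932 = 0 = 0.00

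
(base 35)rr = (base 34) SK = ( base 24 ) 1gc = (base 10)972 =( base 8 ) 1714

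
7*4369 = 30583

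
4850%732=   458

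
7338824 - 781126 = 6557698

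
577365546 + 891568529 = 1468934075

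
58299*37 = 2157063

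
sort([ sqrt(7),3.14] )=[ sqrt( 7), 3.14]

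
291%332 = 291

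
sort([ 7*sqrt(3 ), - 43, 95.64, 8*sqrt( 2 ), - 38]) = [-43,-38, 8*  sqrt( 2),7 * sqrt( 3 ),95.64]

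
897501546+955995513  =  1853497059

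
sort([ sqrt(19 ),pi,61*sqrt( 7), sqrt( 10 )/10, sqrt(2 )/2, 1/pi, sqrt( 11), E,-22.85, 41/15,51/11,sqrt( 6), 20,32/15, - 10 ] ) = [ - 22.85,  -  10,sqrt( 10 )/10, 1/pi,  sqrt( 2)/2, 32/15, sqrt (6),E,41/15,pi, sqrt ( 11), sqrt( 19 ),51/11,20,61*sqrt(7)] 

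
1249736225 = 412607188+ 837129037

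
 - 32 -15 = - 47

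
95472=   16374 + 79098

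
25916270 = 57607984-31691714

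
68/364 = 17/91 = 0.19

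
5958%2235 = 1488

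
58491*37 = 2164167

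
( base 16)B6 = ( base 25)77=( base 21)8E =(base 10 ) 182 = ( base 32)5M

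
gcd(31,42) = 1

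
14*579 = 8106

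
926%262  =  140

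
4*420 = 1680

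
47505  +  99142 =146647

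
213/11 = 213/11 = 19.36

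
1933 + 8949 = 10882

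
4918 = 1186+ 3732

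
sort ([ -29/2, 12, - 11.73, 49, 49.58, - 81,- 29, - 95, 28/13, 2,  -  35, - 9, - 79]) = [-95, - 81, - 79, - 35,  -  29, - 29/2,- 11.73,-9, 2, 28/13,12,49, 49.58 ]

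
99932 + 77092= 177024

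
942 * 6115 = 5760330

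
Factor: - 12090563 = - 12090563^1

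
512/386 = 256/193 = 1.33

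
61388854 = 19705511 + 41683343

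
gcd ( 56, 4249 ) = 7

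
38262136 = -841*(-45496)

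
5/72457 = 5/72457 = 0.00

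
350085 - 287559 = 62526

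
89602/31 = 89602/31=2890.39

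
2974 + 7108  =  10082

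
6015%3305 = 2710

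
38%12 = 2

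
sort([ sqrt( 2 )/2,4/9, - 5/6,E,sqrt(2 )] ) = [ - 5/6,4/9,sqrt( 2) /2,  sqrt(2),E] 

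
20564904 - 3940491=16624413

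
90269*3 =270807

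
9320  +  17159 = 26479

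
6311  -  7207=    -896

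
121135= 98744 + 22391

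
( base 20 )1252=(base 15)2987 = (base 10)8902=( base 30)9qm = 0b10001011000110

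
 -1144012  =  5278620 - 6422632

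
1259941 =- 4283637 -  - 5543578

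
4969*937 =4655953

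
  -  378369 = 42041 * ( - 9)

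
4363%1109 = 1036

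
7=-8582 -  - 8589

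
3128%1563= 2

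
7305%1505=1285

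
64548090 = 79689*810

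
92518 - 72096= 20422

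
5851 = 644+5207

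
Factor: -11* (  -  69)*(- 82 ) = -2^1*3^1*11^1*23^1 * 41^1 = -62238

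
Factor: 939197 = 7^1*134171^1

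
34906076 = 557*62668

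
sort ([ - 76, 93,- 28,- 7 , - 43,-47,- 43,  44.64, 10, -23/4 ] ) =[ - 76, -47,-43, -43,-28, - 7,-23/4, 10, 44.64, 93]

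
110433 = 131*843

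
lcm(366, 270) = 16470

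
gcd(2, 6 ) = 2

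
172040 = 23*7480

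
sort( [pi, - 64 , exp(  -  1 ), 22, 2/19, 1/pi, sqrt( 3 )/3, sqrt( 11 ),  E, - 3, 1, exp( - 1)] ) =[ - 64,  -  3,2/19, 1/pi, exp( - 1), exp ( - 1), sqrt( 3)/3, 1, E  ,  pi, sqrt( 11) , 22] 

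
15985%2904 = 1465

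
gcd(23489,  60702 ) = 1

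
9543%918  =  363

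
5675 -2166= 3509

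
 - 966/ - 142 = 483/71=6.80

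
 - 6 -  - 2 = - 4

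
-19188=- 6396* 3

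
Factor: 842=2^1*421^1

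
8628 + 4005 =12633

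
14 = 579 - 565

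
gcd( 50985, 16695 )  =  45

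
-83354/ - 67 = 1244 + 6/67 = 1244.09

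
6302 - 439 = 5863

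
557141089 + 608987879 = 1166128968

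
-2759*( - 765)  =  2110635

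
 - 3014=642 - 3656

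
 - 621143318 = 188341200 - 809484518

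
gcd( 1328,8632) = 664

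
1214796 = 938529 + 276267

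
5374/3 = 5374/3 = 1791.33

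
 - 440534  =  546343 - 986877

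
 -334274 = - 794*421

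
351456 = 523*672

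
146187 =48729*3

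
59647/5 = 11929 + 2/5= 11929.40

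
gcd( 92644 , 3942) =2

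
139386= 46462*3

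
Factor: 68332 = 2^2 * 11^1*1553^1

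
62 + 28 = 90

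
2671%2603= 68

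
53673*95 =5098935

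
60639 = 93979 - 33340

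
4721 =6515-1794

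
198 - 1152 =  - 954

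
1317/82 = 1317/82 =16.06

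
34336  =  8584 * 4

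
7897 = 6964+933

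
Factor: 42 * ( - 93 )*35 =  - 2^1*3^2*5^1*7^2*31^1 =-136710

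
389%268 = 121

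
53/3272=53/3272 = 0.02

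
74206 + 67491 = 141697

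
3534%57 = 0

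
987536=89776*11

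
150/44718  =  25/7453 = 0.00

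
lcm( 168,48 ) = 336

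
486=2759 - 2273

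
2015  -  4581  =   - 2566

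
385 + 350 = 735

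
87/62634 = 29/20878 = 0.00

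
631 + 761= 1392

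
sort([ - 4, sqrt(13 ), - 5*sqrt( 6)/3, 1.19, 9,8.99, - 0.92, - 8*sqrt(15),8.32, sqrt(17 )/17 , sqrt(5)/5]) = [ - 8*sqrt(15), - 5*sqrt(6)/3, - 4, - 0.92 , sqrt(17)/17 , sqrt(5) /5,1.19,sqrt ( 13), 8.32 , 8.99 , 9 ]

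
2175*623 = 1355025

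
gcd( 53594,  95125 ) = 1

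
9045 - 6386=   2659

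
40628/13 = 3125  +  3/13 = 3125.23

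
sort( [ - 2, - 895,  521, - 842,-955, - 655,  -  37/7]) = [  -  955, - 895, - 842 , - 655,-37/7,  -  2,  521 ]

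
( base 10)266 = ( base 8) 412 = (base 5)2031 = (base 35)7L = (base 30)8q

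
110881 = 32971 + 77910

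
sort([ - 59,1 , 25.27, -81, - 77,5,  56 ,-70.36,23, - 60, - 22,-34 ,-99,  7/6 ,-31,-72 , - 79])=[-99 ,-81, -79, - 77  ,-72,-70.36, - 60,-59, - 34, - 31,-22, 1, 7/6,5 , 23,25.27, 56 ]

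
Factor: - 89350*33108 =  - 2^3*3^1*5^2*31^1*89^1 * 1787^1=- 2958199800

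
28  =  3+25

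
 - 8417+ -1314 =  - 9731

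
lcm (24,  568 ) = 1704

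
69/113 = 69/113 =0.61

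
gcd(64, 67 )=1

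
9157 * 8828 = 80837996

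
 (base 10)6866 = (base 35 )5L6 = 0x1ad2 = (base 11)5182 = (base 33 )6a2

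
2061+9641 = 11702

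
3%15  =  3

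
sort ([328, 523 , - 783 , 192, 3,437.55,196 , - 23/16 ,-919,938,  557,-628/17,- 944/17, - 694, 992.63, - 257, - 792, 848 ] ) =[ - 919, - 792,  -  783, - 694,- 257, - 944/17, - 628/17,-23/16,  3, 192,196, 328,437.55, 523, 557, 848 , 938, 992.63 ]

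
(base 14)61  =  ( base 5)320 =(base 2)1010101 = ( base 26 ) 37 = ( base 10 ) 85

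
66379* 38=2522402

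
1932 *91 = 175812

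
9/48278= 9/48278 =0.00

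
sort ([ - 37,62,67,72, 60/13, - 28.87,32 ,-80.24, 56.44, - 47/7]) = [ - 80.24, - 37,- 28.87,-47/7,60/13,32,56.44,62,67,72]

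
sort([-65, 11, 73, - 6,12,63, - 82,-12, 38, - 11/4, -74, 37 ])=[  -  82, - 74, - 65, - 12, - 6, - 11/4,11,12,37,  38,  63, 73 ]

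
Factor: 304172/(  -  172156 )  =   - 341/193 = - 11^1 * 31^1 * 193^(-1)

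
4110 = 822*5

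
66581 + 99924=166505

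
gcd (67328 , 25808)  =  16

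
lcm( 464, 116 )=464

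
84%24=12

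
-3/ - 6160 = 3/6160 = 0.00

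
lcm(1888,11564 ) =92512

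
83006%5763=2324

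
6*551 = 3306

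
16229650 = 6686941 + 9542709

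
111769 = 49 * 2281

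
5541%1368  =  69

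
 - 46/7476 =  - 23/3738 = - 0.01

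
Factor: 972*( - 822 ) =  - 798984 = - 2^3*3^6*137^1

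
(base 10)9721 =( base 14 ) 3785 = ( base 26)e9n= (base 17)1GAE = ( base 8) 22771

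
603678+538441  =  1142119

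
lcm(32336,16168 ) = 32336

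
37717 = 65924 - 28207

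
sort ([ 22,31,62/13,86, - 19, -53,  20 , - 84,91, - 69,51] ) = [ - 84, - 69, - 53,-19,62/13, 20,22,31,51,86, 91] 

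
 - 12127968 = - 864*14037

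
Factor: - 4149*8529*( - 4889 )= 173006167869 = 3^3* 461^1 * 2843^1* 4889^1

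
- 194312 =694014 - 888326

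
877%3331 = 877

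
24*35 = 840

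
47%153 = 47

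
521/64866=521/64866 = 0.01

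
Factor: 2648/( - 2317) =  - 2^3*7^( - 1 ) = - 8/7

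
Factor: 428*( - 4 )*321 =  - 549552 = - 2^4*3^1*107^2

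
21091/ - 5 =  - 4219+4/5 = -4218.20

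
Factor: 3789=3^2*421^1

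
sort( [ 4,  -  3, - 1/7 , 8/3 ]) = [-3, - 1/7, 8/3, 4]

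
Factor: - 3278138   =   - 2^1*73^1*22453^1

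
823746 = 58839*14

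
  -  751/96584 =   -  1 + 95833/96584 = - 0.01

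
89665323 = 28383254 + 61282069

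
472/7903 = 472/7903 = 0.06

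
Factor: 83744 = 2^5*2617^1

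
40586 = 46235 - 5649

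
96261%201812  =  96261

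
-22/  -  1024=11/512 = 0.02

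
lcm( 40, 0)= 0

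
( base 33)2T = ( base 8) 137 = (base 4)1133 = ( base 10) 95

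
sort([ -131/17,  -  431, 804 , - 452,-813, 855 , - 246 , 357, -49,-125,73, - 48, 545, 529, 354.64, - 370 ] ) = [ - 813, - 452,-431,  -  370 ,-246,-125, - 49, - 48, - 131/17, 73 , 354.64,  357, 529,545, 804 , 855 ]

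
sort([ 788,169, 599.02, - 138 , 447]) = [ - 138, 169, 447, 599.02 , 788] 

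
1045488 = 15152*69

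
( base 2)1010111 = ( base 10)87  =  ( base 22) 3l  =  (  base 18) 4F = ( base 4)1113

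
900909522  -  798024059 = 102885463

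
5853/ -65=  - 5853/65 =- 90.05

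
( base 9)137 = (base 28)43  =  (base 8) 163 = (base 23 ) 50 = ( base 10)115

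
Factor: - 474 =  - 2^1*3^1*79^1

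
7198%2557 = 2084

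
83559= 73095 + 10464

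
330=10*33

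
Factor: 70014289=3331^1*21019^1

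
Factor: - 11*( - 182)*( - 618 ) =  - 1237236=- 2^2*3^1*7^1*11^1*13^1*103^1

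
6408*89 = 570312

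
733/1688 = 733/1688= 0.43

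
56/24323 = 56/24323=0.00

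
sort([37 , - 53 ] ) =[-53,37]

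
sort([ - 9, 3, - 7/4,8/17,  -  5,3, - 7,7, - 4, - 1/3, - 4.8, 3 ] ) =[ - 9, - 7,-5, - 4.8,-4, - 7/4, - 1/3,8/17,3, 3,3,7]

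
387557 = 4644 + 382913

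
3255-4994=-1739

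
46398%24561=21837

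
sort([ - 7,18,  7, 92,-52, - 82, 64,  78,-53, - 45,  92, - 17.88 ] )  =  [ - 82, - 53,  -  52, - 45, - 17.88,-7, 7,18,64,  78,  92,92 ]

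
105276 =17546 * 6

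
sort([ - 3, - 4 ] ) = [ - 4, - 3]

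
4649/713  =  4649/713 = 6.52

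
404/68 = 101/17 = 5.94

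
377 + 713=1090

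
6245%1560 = 5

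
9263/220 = 9263/220 = 42.10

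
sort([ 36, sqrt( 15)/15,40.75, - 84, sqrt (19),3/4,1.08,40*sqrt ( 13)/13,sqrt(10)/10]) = [ - 84, sqrt(15)/15,sqrt(10) /10,3/4,1.08, sqrt( 19 ),40*sqrt ( 13) /13,36,40.75 ] 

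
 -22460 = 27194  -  49654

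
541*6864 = 3713424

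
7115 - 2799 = 4316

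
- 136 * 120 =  - 16320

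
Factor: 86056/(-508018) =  - 2^2 * 7^( - 1 ) * 31^1 * 131^( - 1) *277^ (  -  1 ) * 347^1 = - 43028/254009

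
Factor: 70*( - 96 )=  - 6720= - 2^6*3^1*  5^1 * 7^1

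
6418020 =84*76405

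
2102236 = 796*2641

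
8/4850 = 4/2425=0.00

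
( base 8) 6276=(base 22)6g6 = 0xcbe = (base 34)2RW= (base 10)3262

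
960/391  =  2+178/391 = 2.46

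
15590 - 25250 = - 9660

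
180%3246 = 180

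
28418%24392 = 4026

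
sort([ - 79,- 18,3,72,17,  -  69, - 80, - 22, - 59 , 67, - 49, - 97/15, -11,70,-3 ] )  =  [ - 80,-79, - 69,-59, - 49, - 22 ,-18,  -  11,- 97/15, - 3 , 3,17,67,70, 72]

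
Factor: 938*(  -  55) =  - 51590 = - 2^1*5^1  *  7^1*11^1*67^1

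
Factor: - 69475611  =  -3^1*23158537^1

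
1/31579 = 1/31579 = 0.00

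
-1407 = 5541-6948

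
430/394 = 215/197 = 1.09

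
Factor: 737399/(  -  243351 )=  - 3^( - 3) * 13^1*131^1 * 433^1* 9013^( - 1)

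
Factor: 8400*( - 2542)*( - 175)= 2^5*3^1* 5^4*7^2*31^1*41^1=3736740000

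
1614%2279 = 1614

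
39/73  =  39/73 = 0.53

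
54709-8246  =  46463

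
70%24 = 22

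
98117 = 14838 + 83279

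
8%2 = 0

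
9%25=9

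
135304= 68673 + 66631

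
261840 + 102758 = 364598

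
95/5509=95/5509 = 0.02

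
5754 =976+4778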